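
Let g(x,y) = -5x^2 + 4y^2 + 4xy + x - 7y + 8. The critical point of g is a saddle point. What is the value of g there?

185/32

∂g/∂x = -10x + 4y + 1 = 0 and ∂g/∂y = 4x + 8y - 7 = 0, so (x, y) = (3/8, 11/16).
The Hessian has g_{xx} = -10, g_{yy} = 8, g_{xy} = 4, giving D = -96 < 0, so the point is a saddle point.
g(3/8, 11/16) = 185/32.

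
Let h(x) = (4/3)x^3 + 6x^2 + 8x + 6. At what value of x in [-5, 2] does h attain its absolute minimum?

Differentiating, h'(x) = 4x^2 + 12x + 8; which vanishes at x = -2 and x = -1.
Evaluating at the critical points and endpoints: h(-5) = -152/3,  h(-2) = 10/3,  h(-1) = 8/3,  h(2) = 170/3.
So the minimum is h(-5) = -152/3.

-5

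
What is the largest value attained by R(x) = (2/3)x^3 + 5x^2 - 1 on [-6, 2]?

The derivative is 2x^2 + 10x, which vanishes at x = -5 and x = 0.
Evaluating at the critical points and endpoints: R(-6) = 35,  R(-5) = 122/3,  R(0) = -1,  R(2) = 73/3.
Hence the absolute maximum is 122/3 at x = -5.

122/3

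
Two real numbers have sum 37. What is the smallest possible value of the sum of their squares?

1369/2

With a + b = 37, a^2 + b^2 = a^2 + (37 − a)^2.
The derivative 2a − 2(37 − a) = 4a − 74 vanishes at a = 37/2; second derivative 4 > 0, a minimum.
The minimum is 2·(37/2)^2 = 1369/2.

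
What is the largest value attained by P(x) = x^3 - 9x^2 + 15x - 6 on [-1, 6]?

Differentiating, P'(x) = 3x^2 - 18x + 15; which vanishes at x = 1 and x = 5.
Candidates: P(-1) = -31, P(1) = 1, P(5) = -31, P(6) = -24.
So the maximum is P(1) = 1.

1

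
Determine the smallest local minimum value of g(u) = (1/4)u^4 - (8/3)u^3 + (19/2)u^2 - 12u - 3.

g'(u) = u^3 - 8u^2 + 19u - 12. Setting g'(u) = 0 gives u ∈ {1, 3, 4}.
g''(u) = 3u^2 - 16u + 19. g''(1) = 6 > 0 ⇒ local minimum; g''(3) = -2 < 0 ⇒ local maximum; g''(4) = 3 > 0 ⇒ local minimum.
So the smallest local minimum value is g(1) = -95/12.

-95/12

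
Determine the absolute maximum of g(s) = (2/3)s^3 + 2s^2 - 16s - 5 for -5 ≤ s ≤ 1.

145/3

Differentiating, g'(s) = 2s^2 + 4s - 16; whose only zero in [-5, 1] is s = -4.
Candidates: g(-5) = 125/3,  g(-4) = 145/3,  g(1) = -55/3.
So the maximum is g(-4) = 145/3.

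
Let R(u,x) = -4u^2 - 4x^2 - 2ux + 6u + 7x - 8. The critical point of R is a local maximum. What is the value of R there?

∂R/∂u = -8u - 2x + 6 = 0 and ∂R/∂x = -2u - 8x + 7 = 0, so (u, x) = (17/30, 11/15).
The Hessian has R_{uu} = -8, R_{xx} = -8, R_{ux} = -2, giving D = 60 > 0 with R_{uu} < 0, so the point is a local maximum.
R(17/30, 11/15) = -56/15.

-56/15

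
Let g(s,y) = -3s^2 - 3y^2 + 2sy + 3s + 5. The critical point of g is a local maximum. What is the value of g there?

187/32

∂g/∂s = -6s + 2y + 3 = 0 and ∂g/∂y = 2s - 6y = 0, so (s, y) = (9/16, 3/16).
The Hessian has g_{ss} = -6, g_{yy} = -6, g_{sy} = 2, giving D = 32 > 0 with g_{ss} < 0, so the point is a local maximum.
g(9/16, 3/16) = 187/32.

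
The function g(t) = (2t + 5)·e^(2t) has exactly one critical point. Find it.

By the product rule, g'(t) = (4t + 12)·e^(2t). Since e^(2t) > 0, the only critical point is t = -3.
g''(-3) has the same sign as 4 > 0, so this is a local minimum.
g(-3) = (-1)·e^(-6) ≈ -0.0025.

-3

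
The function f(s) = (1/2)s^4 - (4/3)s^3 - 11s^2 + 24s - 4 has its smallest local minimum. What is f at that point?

-197/2

f'(s) = 2s^3 - 4s^2 - 22s + 24. Setting f'(s) = 0 gives s ∈ {-3, 1, 4}.
f''(s) = 6s^2 - 8s - 22. f''(-3) = 56 > 0 ⇒ local minimum; f''(1) = -24 < 0 ⇒ local maximum; f''(4) = 42 > 0 ⇒ local minimum.
Thus f has its smallest local minimum at s = -3, with value -197/2.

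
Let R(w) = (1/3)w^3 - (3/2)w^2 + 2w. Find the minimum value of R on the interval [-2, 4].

-38/3

Differentiating, R'(w) = w^2 - 3w + 2; which vanishes at w = 1 and w = 2.
Evaluating at the critical points and endpoints: R(-2) = -38/3,  R(1) = 5/6,  R(2) = 2/3,  R(4) = 16/3.
So the minimum is R(-2) = -38/3.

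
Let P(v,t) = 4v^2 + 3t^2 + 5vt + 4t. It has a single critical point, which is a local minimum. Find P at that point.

∂P/∂v = 8v + 5t = 0 and ∂P/∂t = 5v + 6t + 4 = 0, so (v, t) = (20/23, -32/23).
The Hessian has P_{vv} = 8, P_{tt} = 6, P_{vt} = 5, giving D = 23 > 0 with P_{vv} > 0, so the point is a local minimum.
P(20/23, -32/23) = -64/23.

-64/23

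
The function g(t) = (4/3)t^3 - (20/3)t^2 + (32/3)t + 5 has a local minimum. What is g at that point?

31/3

g'(t) = 4t^2 - (40/3)t + 32/3. Setting g'(t) = 0 gives t ∈ {4/3, 2}.
Second-derivative test with g''(t) = 8t - 40/3: g''(4/3) = -8/3 < 0 ⇒ local maximum; g''(2) = 8/3 > 0 ⇒ local minimum.
Thus g has its local minimum at t = 2, with value 31/3.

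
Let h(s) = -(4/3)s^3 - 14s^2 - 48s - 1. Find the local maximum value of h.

53

h'(s) = -4s^2 - 28s - 48. Setting h'(s) = 0 gives s ∈ {-4, -3}.
h''(s) = -8s - 28. h''(-4) = 4 > 0 ⇒ local minimum; h''(-3) = -4 < 0 ⇒ local maximum.
The local maximum is h(-3) = 53.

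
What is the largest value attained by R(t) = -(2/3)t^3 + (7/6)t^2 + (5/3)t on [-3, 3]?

R'(t) = -2t^2 + (7/3)t + 5/3, which vanishes at t = -1/2 and t = 5/3.
Evaluating at the critical points and endpoints: R(-3) = 47/2; R(-1/2) = -11/24; R(5/3) = 475/162; R(3) = -5/2.
Hence the absolute maximum is 47/2 at t = -3.

47/2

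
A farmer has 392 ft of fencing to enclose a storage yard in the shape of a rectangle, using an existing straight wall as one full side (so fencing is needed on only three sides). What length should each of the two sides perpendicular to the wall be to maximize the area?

98

Let the sides perpendicular to the wall have length x and the parallel side y, so 2x + y = 392 and the area is A = xy = x(392 − 2x).
A'(x) = 392 − 4x = 0 gives x = 98, and A''(x) = −4 < 0 confirms a maximum.
Then y = 392 − 2·98 = 196 and A = 19208.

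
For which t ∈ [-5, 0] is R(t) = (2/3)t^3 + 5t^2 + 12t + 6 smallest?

-5

The derivative is 2t^2 + 10t + 12, which vanishes at t = -3 and t = -2.
Compare values at every candidate in [-5, 0]: R(-5) = -37/3, R(-3) = -3, R(-2) = -10/3, R(0) = 6.
Hence the absolute minimum is -37/3 at t = -5.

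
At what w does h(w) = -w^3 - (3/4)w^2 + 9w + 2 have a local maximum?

Critical points: h'(w) = -3w^2 - (3/2)w + 9 vanishes at w = -2, 3/2.
Since h''(w) = -6w - 3/2, we get h''(-2) = 21/2 > 0 ⇒ local minimum; h''(3/2) = -21/2 < 0 ⇒ local maximum.
Thus h has its local maximum at w = 3/2, with value 167/16.

3/2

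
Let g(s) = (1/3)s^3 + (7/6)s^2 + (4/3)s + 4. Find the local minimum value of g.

Critical points: g'(s) = s^2 + (7/3)s + 4/3 vanishes at s = -4/3, -1.
g''(s) = 2s + 7/3. g''(-4/3) = -1/3 < 0 ⇒ local maximum; g''(-1) = 1/3 > 0 ⇒ local minimum.
Thus g has its local minimum at s = -1, with value 7/2.

7/2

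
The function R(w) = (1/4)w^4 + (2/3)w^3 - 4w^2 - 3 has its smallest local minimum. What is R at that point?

-137/3

R'(w) = w^3 + 2w^2 - 8w = 0 at w = -4, 0, 2.
R''(w) = 3w^2 + 4w - 8. R''(-4) = 24 > 0 ⇒ local minimum; R''(0) = -8 < 0 ⇒ local maximum; R''(2) = 12 > 0 ⇒ local minimum.
So the smallest local minimum value is R(-4) = -137/3.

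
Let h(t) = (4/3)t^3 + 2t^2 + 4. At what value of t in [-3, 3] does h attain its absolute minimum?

The derivative is 4t^2 + 4t, which vanishes at t = -1 and t = 0.
Evaluating at the critical points and endpoints: h(-3) = -14, h(-1) = 14/3, h(0) = 4, h(3) = 58.
The minimum over the interval is -14, attained at t = -3.

-3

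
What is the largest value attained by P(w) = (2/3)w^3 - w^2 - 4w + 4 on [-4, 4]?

44/3

Differentiating, P'(w) = 2w^2 - 2w - 4; which vanishes at w = -1 and w = 2.
Compare values at every candidate in [-4, 4]: P(-4) = -116/3; P(-1) = 19/3; P(2) = -8/3; P(4) = 44/3.
The maximum over the interval is 44/3, attained at w = 4.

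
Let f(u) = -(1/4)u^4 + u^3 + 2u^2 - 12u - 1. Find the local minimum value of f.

f'(u) = -u^3 + 3u^2 + 4u - 12. Setting f'(u) = 0 gives u ∈ {-2, 2, 3}.
Second-derivative test with f''(u) = -3u^2 + 6u + 4: f''(-2) = -20 < 0 ⇒ local maximum; f''(2) = 4 > 0 ⇒ local minimum; f''(3) = -5 < 0 ⇒ local maximum.
The local minimum is f(2) = -13.

-13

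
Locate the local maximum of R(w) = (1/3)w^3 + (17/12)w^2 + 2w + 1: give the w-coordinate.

Critical points: R'(w) = w^2 + (17/6)w + 2 vanishes at w = -3/2, -4/3.
R''(w) = 2w + 17/6. R''(-3/2) = -1/6 < 0 ⇒ local maximum; R''(-4/3) = 1/6 > 0 ⇒ local minimum.
The local maximum is R(-3/2) = 1/16.

-3/2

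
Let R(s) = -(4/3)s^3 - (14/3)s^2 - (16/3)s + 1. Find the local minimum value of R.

R'(s) = -4s^2 - (28/3)s - 16/3. Setting R'(s) = 0 gives s ∈ {-4/3, -1}.
Second-derivative test with R''(s) = -8s - 28/3: R''(-4/3) = 4/3 > 0 ⇒ local minimum; R''(-1) = -4/3 < 0 ⇒ local maximum.
So the local minimum value is R(-4/3) = 241/81.

241/81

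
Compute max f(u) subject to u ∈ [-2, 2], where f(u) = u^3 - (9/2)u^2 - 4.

-4

f'(u) = 3u^2 - 9u, whose only zero in [-2, 2] is u = 0.
Compare values at every candidate in [-2, 2]: f(-2) = -30, f(0) = -4, f(2) = -14.
Hence the absolute maximum is -4 at u = 0.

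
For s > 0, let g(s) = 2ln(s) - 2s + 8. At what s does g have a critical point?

1

g'(s) = 2/s − 2 = 0 gives s = 1.
g''(s) = -2/s², which is negative for s > 0, so this is a local maximum.
g(1) = 2·ln(1) - 2 + 8 ≈ 6.0000.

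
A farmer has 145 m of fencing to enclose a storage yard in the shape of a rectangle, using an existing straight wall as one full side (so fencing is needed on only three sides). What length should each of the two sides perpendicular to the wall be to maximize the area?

Let the sides perpendicular to the wall have length x and the parallel side y, so 2x + y = 145 and the area is A = xy = x(145 − 2x).
A'(x) = 145 − 4x = 0 gives x = 145/4, and A''(x) = −4 < 0 confirms a maximum.
Then y = 145 − 2·145/4 = 145/2 and A = 21025/8.

145/4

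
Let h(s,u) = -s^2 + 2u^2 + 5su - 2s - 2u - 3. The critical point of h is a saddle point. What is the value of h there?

∂h/∂s = -2s + 5u - 2 = 0 and ∂h/∂u = 5s + 4u - 2 = 0, so (s, u) = (2/33, 14/33).
The Hessian has h_{ss} = -2, h_{uu} = 4, h_{su} = 5, giving D = -33 < 0, so the point is a saddle point.
h(2/33, 14/33) = -115/33.

-115/33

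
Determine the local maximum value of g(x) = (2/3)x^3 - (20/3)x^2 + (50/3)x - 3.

Critical points: g'(x) = 2x^2 - (40/3)x + 50/3 vanishes at x = 5/3, 5.
Since g''(x) = 4x - 40/3, we get g''(5/3) = -20/3 < 0 ⇒ local maximum; g''(5) = 20/3 > 0 ⇒ local minimum.
So the local maximum value is g(5/3) = 757/81.

757/81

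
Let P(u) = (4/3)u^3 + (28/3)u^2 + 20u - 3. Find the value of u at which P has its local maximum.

-3

P'(u) = 4u^2 + (56/3)u + 20. Setting P'(u) = 0 gives u ∈ {-3, -5/3}.
Since P''(u) = 8u + 56/3, we get P''(-3) = -16/3 < 0 ⇒ local maximum; P''(-5/3) = 16/3 > 0 ⇒ local minimum.
So the local maximum value is P(-3) = -15.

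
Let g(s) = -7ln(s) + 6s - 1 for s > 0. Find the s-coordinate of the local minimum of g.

7/6

g'(s) = -7/s + 6 = 0 gives s = 7/6.
g''(s) = 7/s², which is positive for s > 0, so this is a local minimum.
g(7/6) = -7·ln(7/6) + 7 - 1 ≈ 4.9209.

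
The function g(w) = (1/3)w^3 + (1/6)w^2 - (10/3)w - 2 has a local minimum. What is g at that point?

Critical points: g'(w) = w^2 + (1/3)w - 10/3 vanishes at w = -2, 5/3.
g''(w) = 2w + 1/3. g''(-2) = -11/3 < 0 ⇒ local maximum; g''(5/3) = 11/3 > 0 ⇒ local minimum.
Thus g has its local minimum at w = 5/3, with value -899/162.

-899/162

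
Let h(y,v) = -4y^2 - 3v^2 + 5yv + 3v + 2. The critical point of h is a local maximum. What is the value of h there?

82/23

∂h/∂y = -8y + 5v = 0 and ∂h/∂v = 5y - 6v + 3 = 0, so (y, v) = (15/23, 24/23).
The Hessian has h_{yy} = -8, h_{vv} = -6, h_{yv} = 5, giving D = 23 > 0 with h_{yy} < 0, so the point is a local maximum.
h(15/23, 24/23) = 82/23.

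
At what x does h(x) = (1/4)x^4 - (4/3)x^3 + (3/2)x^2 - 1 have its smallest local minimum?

3

h'(x) = x^3 - 4x^2 + 3x. Setting h'(x) = 0 gives x ∈ {0, 1, 3}.
Since h''(x) = 3x^2 - 8x + 3, we get h''(0) = 3 > 0 ⇒ local minimum; h''(1) = -2 < 0 ⇒ local maximum; h''(3) = 6 > 0 ⇒ local minimum.
So the smallest local minimum value is h(3) = -13/4.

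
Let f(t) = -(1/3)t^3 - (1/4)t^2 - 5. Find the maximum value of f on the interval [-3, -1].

7/4

f'(t) = -t^2 - (1/2)t, which has no zeros in [-3, -1].
Compare values at every candidate in [-3, -1]: f(-3) = 7/4, f(-1) = -59/12.
Hence the absolute maximum is 7/4 at t = -3.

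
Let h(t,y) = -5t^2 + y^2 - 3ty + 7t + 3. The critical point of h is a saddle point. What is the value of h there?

136/29

∂h/∂t = -10t - 3y + 7 = 0 and ∂h/∂y = -3t + 2y = 0, so (t, y) = (14/29, 21/29).
The Hessian has h_{tt} = -10, h_{yy} = 2, h_{ty} = -3, giving D = -29 < 0, so the point is a saddle point.
h(14/29, 21/29) = 136/29.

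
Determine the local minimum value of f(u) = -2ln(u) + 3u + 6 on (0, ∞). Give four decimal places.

8.8109

f'(u) = -2/u + 3 = 0 gives u = 2/3.
f''(u) = 2/u², which is positive for u > 0, so this is a local minimum.
f(2/3) = -2·ln(2/3) + 2 + 6 ≈ 8.8109.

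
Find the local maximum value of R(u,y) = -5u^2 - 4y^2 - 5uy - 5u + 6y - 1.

∂R/∂u = -10u - 5y - 5 = 0 and ∂R/∂y = -5u - 8y + 6 = 0, so (u, y) = (-14/11, 17/11).
The Hessian has R_{uu} = -10, R_{yy} = -8, R_{uy} = -5, giving D = 55 > 0 with R_{uu} < 0, so the point is a local maximum.
R(-14/11, 17/11) = 75/11.

75/11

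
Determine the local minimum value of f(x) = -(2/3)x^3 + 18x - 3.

-39

f'(x) = -2x^2 + 18 = 0 at x = -3, 3.
Second-derivative test with f''(x) = -4x: f''(-3) = 12 > 0 ⇒ local minimum; f''(3) = -12 < 0 ⇒ local maximum.
Thus f has its local minimum at x = -3, with value -39.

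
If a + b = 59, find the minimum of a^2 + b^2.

With a + b = 59, a^2 + b^2 = a^2 + (59 − a)^2.
The derivative 2a − 2(59 − a) = 4a − 118 vanishes at a = 59/2; second derivative 4 > 0, a minimum.
The minimum is 2·(59/2)^2 = 3481/2.

3481/2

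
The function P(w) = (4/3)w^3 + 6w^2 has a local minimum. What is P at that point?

P'(w) = 4w^2 + 12w. Setting P'(w) = 0 gives w ∈ {-3, 0}.
Second-derivative test with P''(w) = 8w + 12: P''(-3) = -12 < 0 ⇒ local maximum; P''(0) = 12 > 0 ⇒ local minimum.
The local minimum is P(0) = 0.

0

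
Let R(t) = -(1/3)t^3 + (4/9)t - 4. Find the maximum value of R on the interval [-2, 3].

-20/9

R'(t) = -t^2 + 4/9, which vanishes at t = -2/3 and t = 2/3.
Candidates: R(-2) = -20/9,  R(-2/3) = -340/81,  R(2/3) = -308/81,  R(3) = -35/3.
So the maximum is R(-2) = -20/9.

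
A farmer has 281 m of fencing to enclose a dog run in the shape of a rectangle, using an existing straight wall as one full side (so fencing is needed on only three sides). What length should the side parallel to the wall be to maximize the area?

281/2

Let the sides perpendicular to the wall have length x and the parallel side y, so 2x + y = 281 and the area is A = xy = x(281 − 2x).
A'(x) = 281 − 4x = 0 gives x = 281/4, and A''(x) = −4 < 0 confirms a maximum.
Then y = 281 − 2·281/4 = 281/2 and A = 78961/8.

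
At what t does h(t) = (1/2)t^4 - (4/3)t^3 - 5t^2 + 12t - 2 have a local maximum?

h'(t) = 2t^3 - 4t^2 - 10t + 12 = 0 at t = -2, 1, 3.
h''(t) = 6t^2 - 8t - 10. h''(-2) = 30 > 0 ⇒ local minimum; h''(1) = -12 < 0 ⇒ local maximum; h''(3) = 20 > 0 ⇒ local minimum.
The local maximum is h(1) = 25/6.

1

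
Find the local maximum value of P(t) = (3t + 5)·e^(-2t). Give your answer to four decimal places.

15.4684

P'(t) = 3·e^(-2t) + (3t + 5)·(-2)·e^(-2t) = (-6t - 7)·e^(-2t). Since e^(-2t) > 0, the only critical point is t = -7/6.
P''(-7/6) has the same sign as -6 < 0, so this is a local maximum.
P(-7/6) = (3/2)·e^(7/3) ≈ 15.4684.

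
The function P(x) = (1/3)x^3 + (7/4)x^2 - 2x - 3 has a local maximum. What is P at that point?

Critical points: P'(x) = x^2 + (7/2)x - 2 vanishes at x = -4, 1/2.
Second-derivative test with P''(x) = 2x + 7/2: P''(-4) = -9/2 < 0 ⇒ local maximum; P''(1/2) = 9/2 > 0 ⇒ local minimum.
Thus P has its local maximum at x = -4, with value 35/3.

35/3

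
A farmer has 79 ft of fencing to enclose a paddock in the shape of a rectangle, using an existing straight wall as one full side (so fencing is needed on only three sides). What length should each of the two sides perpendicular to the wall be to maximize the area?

79/4

Let the sides perpendicular to the wall have length x and the parallel side y, so 2x + y = 79 and the area is A = xy = x(79 − 2x).
A'(x) = 79 − 4x = 0 gives x = 79/4, and A''(x) = −4 < 0 confirms a maximum.
Then y = 79 − 2·79/4 = 79/2 and A = 6241/8.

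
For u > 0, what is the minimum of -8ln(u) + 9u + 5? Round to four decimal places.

R'(u) = -8/u + 9 = 0 gives u = 8/9.
R''(u) = 8/u², which is positive for u > 0, so this is a local minimum.
R(8/9) = -8·ln(8/9) + 8 + 5 ≈ 13.9423.

13.9423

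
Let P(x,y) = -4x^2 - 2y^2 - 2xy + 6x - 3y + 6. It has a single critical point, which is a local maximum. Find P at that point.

∂P/∂x = -8x - 2y + 6 = 0 and ∂P/∂y = -2x - 4y - 3 = 0, so (x, y) = (15/14, -9/7).
The Hessian has P_{xx} = -8, P_{yy} = -4, P_{xy} = -2, giving D = 28 > 0 with P_{xx} < 0, so the point is a local maximum.
P(15/14, -9/7) = 78/7.

78/7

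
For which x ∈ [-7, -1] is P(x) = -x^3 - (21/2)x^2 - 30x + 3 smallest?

P'(x) = -3x^2 - 21x - 30, which vanishes at x = -5 and x = -2.
Candidates: P(-7) = 83/2; P(-5) = 31/2; P(-2) = 29; P(-1) = 47/2.
Hence the absolute minimum is 31/2 at x = -5.

-5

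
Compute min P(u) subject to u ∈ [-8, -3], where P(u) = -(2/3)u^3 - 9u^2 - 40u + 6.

Differentiating, P'(u) = -2u^2 - 18u - 40; which vanishes at u = -5 and u = -4.
Evaluating at the critical points and endpoints: P(-8) = 274/3,  P(-5) = 193/3,  P(-4) = 194/3,  P(-3) = 63.
So the minimum is P(-3) = 63.

63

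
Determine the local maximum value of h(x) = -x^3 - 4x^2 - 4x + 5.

167/27

h'(x) = -3x^2 - 8x - 4. Setting h'(x) = 0 gives x ∈ {-2, -2/3}.
Since h''(x) = -6x - 8, we get h''(-2) = 4 > 0 ⇒ local minimum; h''(-2/3) = -4 < 0 ⇒ local maximum.
So the local maximum value is h(-2/3) = 167/27.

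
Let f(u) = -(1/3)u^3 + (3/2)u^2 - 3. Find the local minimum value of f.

-3

f'(u) = -u^2 + 3u. Setting f'(u) = 0 gives u ∈ {0, 3}.
f''(u) = -2u + 3. f''(0) = 3 > 0 ⇒ local minimum; f''(3) = -3 < 0 ⇒ local maximum.
So the local minimum value is f(0) = -3.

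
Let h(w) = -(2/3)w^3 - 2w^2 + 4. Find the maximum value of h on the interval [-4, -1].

44/3

h'(w) = -2w^2 - 4w, whose only zero in [-4, -1] is w = -2.
Evaluating at the critical points and endpoints: h(-4) = 44/3; h(-2) = 4/3; h(-1) = 8/3.
So the maximum is h(-4) = 44/3.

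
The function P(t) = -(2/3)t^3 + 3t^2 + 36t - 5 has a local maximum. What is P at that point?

P'(t) = -2t^2 + 6t + 36. Setting P'(t) = 0 gives t ∈ {-3, 6}.
Since P''(t) = -4t + 6, we get P''(-3) = 18 > 0 ⇒ local minimum; P''(6) = -18 < 0 ⇒ local maximum.
So the local maximum value is P(6) = 175.

175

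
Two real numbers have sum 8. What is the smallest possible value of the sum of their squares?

With a + b = 8, a^2 + b^2 = a^2 + (8 − a)^2.
The derivative 2a − 2(8 − a) = 4a − 16 vanishes at a = 4; second derivative 4 > 0, a minimum.
The minimum is 2·(4)^2 = 32.

32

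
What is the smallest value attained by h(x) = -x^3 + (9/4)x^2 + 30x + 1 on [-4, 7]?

The derivative is -3x^2 + (9/2)x + 30, which vanishes at x = -5/2 and x = 4.
Evaluating at the critical points and endpoints: h(-4) = -19; h(-5/2) = -709/16; h(4) = 93; h(7) = -87/4.
So the minimum is h(-5/2) = -709/16.

-709/16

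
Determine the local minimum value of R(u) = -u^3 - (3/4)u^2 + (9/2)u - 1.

R'(u) = -3u^2 - (3/2)u + 9/2. Setting R'(u) = 0 gives u ∈ {-3/2, 1}.
R''(u) = -6u - 3/2. R''(-3/2) = 15/2 > 0 ⇒ local minimum; R''(1) = -15/2 < 0 ⇒ local maximum.
Thus R has its local minimum at u = -3/2, with value -97/16.

-97/16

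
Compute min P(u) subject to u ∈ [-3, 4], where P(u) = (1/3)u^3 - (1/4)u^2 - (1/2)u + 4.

P'(u) = u^2 - (1/2)u - 1/2, which vanishes at u = -1/2 and u = 1.
Candidates: P(-3) = -23/4; P(-1/2) = 199/48; P(1) = 43/12; P(4) = 58/3.
The minimum over the interval is -23/4, attained at u = -3.

-23/4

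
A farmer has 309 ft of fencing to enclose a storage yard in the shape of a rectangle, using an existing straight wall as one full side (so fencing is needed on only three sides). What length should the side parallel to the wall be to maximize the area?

309/2

Let the sides perpendicular to the wall have length x and the parallel side y, so 2x + y = 309 and the area is A = xy = x(309 − 2x).
A'(x) = 309 − 4x = 0 gives x = 309/4, and A''(x) = −4 < 0 confirms a maximum.
Then y = 309 − 2·309/4 = 309/2 and A = 95481/8.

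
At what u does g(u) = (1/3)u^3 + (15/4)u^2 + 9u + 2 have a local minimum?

Critical points: g'(u) = u^2 + (15/2)u + 9 vanishes at u = -6, -3/2.
g''(u) = 2u + 15/2. g''(-6) = -9/2 < 0 ⇒ local maximum; g''(-3/2) = 9/2 > 0 ⇒ local minimum.
Thus g has its local minimum at u = -3/2, with value -67/16.

-3/2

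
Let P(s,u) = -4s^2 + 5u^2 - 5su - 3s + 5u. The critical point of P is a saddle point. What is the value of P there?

∂P/∂s = -8s - 5u - 3 = 0 and ∂P/∂u = -5s + 10u + 5 = 0, so (s, u) = (-1/21, -11/21).
The Hessian has P_{ss} = -8, P_{uu} = 10, P_{su} = -5, giving D = -105 < 0, so the point is a saddle point.
P(-1/21, -11/21) = -26/21.

-26/21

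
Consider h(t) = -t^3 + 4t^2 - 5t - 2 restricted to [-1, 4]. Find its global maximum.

8

Differentiating, h'(t) = -3t^2 + 8t - 5; which vanishes at t = 1 and t = 5/3.
Compare values at every candidate in [-1, 4]: h(-1) = 8,  h(1) = -4,  h(5/3) = -104/27,  h(4) = -22.
Hence the absolute maximum is 8 at t = -1.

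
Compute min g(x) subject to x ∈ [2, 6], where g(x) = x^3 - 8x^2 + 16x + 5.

5

The derivative is 3x^2 - 16x + 16, whose only zero in [2, 6] is x = 4.
Candidates: g(2) = 13,  g(4) = 5,  g(6) = 29.
So the minimum is g(4) = 5.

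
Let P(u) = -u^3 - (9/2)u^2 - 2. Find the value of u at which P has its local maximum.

0

Critical points: P'(u) = -3u^2 - 9u vanishes at u = -3, 0.
Since P''(u) = -6u - 9, we get P''(-3) = 9 > 0 ⇒ local minimum; P''(0) = -9 < 0 ⇒ local maximum.
The local maximum is P(0) = -2.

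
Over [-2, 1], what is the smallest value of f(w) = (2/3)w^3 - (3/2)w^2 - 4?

-46/3

The derivative is 2w^2 - 3w, whose only zero in [-2, 1] is w = 0.
Compare values at every candidate in [-2, 1]: f(-2) = -46/3; f(0) = -4; f(1) = -29/6.
So the minimum is f(-2) = -46/3.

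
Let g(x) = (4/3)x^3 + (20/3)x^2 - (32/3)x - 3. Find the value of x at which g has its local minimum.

g'(x) = 4x^2 + (40/3)x - 32/3 = 0 at x = -4, 2/3.
Since g''(x) = 8x + 40/3, we get g''(-4) = -56/3 < 0 ⇒ local maximum; g''(2/3) = 56/3 > 0 ⇒ local minimum.
Thus g has its local minimum at x = 2/3, with value -547/81.

2/3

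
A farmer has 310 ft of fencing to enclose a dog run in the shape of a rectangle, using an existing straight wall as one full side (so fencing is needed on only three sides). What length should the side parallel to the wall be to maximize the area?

Let the sides perpendicular to the wall have length x and the parallel side y, so 2x + y = 310 and the area is A = xy = x(310 − 2x).
A'(x) = 310 − 4x = 0 gives x = 155/2, and A''(x) = −4 < 0 confirms a maximum.
Then y = 310 − 2·155/2 = 155 and A = 24025/2.

155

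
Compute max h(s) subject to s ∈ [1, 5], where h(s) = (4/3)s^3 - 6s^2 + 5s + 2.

The derivative is 4s^2 - 12s + 5, whose only zero in [1, 5] is s = 5/2.
Evaluating at the critical points and endpoints: h(1) = 7/3, h(5/2) = -13/6, h(5) = 131/3.
The maximum over the interval is 131/3, attained at s = 5.

131/3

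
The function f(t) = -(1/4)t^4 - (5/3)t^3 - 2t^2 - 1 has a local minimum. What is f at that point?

-19/12

Critical points: f'(t) = -t^3 - 5t^2 - 4t vanishes at t = -4, -1, 0.
Since f''(t) = -3t^2 - 10t - 4, we get f''(-4) = -12 < 0 ⇒ local maximum; f''(-1) = 3 > 0 ⇒ local minimum; f''(0) = -4 < 0 ⇒ local maximum.
So the local minimum value is f(-1) = -19/12.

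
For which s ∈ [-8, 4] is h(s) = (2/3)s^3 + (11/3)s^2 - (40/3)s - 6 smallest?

4/3

h'(s) = 2s^2 + (22/3)s - 40/3, which vanishes at s = -5 and s = 4/3.
Candidates: h(-8) = -6; h(-5) = 69; h(4/3) = -1270/81; h(4) = 42.
The minimum over the interval is -1270/81, attained at s = 4/3.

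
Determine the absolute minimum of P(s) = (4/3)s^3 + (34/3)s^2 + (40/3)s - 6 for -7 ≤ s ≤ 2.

P'(s) = 4s^2 + (68/3)s + 40/3, which vanishes at s = -5 and s = -2/3.
Candidates: P(-7) = -4/3,  P(-5) = 44,  P(-2/3) = -830/81,  P(2) = 230/3.
So the minimum is P(-2/3) = -830/81.

-830/81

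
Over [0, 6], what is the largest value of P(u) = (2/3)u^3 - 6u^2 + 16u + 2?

P'(u) = 2u^2 - 12u + 16, which vanishes at u = 2 and u = 4.
Evaluating at the critical points and endpoints: P(0) = 2, P(2) = 46/3, P(4) = 38/3, P(6) = 26.
The maximum over the interval is 26, attained at u = 6.

26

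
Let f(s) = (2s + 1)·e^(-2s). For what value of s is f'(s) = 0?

f'(s) = 2·e^(-2s) + (2s + 1)·(-2)·e^(-2s) = (-4s)·e^(-2s). Since e^(-2s) > 0, the only critical point is s = 0.
f''(0) has the same sign as -4 < 0, so this is a local maximum.
f(0) = (1)·e^(0) ≈ 1.0000.

0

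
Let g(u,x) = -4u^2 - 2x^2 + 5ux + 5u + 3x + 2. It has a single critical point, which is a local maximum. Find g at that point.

25

∂g/∂u = -8u + 5x + 5 = 0 and ∂g/∂x = 5u - 4x + 3 = 0, so (u, x) = (5, 7).
The Hessian has g_{uu} = -8, g_{xx} = -4, g_{ux} = 5, giving D = 7 > 0 with g_{uu} < 0, so the point is a local maximum.
g(5, 7) = 25.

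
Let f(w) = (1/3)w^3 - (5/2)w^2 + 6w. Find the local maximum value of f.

14/3

f'(w) = w^2 - 5w + 6. Setting f'(w) = 0 gives w ∈ {2, 3}.
f''(w) = 2w - 5. f''(2) = -1 < 0 ⇒ local maximum; f''(3) = 1 > 0 ⇒ local minimum.
The local maximum is f(2) = 14/3.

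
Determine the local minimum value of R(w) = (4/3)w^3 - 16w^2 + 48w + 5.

5

R'(w) = 4w^2 - 32w + 48 = 0 at w = 2, 6.
R''(w) = 8w - 32. R''(2) = -16 < 0 ⇒ local maximum; R''(6) = 16 > 0 ⇒ local minimum.
The local minimum is R(6) = 5.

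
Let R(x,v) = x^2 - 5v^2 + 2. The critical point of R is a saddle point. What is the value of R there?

∂R/∂x = 2x = 0 and ∂R/∂v = -10v = 0, so (x, v) = (0, 0).
The Hessian has R_{xx} = 2, R_{vv} = -10, R_{xv} = 0, giving D = -20 < 0, so the point is a saddle point.
R(0, 0) = 2.

2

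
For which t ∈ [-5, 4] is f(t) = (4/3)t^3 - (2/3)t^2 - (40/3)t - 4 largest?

f'(t) = 4t^2 - (4/3)t - 40/3, which vanishes at t = -5/3 and t = 2.
Evaluating at the critical points and endpoints: f(-5) = -362/3,  f(-5/3) = 826/81,  f(2) = -68/3,  f(4) = 52/3.
Hence the absolute maximum is 52/3 at t = 4.

4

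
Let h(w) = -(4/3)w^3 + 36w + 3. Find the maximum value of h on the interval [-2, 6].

Differentiating, h'(w) = -4w^2 + 36; whose only zero in [-2, 6] is w = 3.
Compare values at every candidate in [-2, 6]: h(-2) = -175/3; h(3) = 75; h(6) = -69.
The maximum over the interval is 75, attained at w = 3.

75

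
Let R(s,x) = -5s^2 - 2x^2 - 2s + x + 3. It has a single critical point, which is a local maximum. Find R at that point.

133/40

∂R/∂s = -10s - 2 = 0 and ∂R/∂x = -4x + 1 = 0, so (s, x) = (-1/5, 1/4).
The Hessian has R_{ss} = -10, R_{xx} = -4, R_{sx} = 0, giving D = 40 > 0 with R_{ss} < 0, so the point is a local maximum.
R(-1/5, 1/4) = 133/40.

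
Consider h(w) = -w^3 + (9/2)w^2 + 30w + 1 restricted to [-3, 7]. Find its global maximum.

277/2

h'(w) = -3w^2 + 9w + 30, which vanishes at w = -2 and w = 5.
Candidates: h(-3) = -43/2, h(-2) = -33, h(5) = 277/2, h(7) = 177/2.
Hence the absolute maximum is 277/2 at w = 5.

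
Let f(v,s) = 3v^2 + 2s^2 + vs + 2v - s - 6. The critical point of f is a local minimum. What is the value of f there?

∂f/∂v = 6v + s + 2 = 0 and ∂f/∂s = v + 4s - 1 = 0, so (v, s) = (-9/23, 8/23).
The Hessian has f_{vv} = 6, f_{ss} = 4, f_{vs} = 1, giving D = 23 > 0 with f_{vv} > 0, so the point is a local minimum.
f(-9/23, 8/23) = -151/23.

-151/23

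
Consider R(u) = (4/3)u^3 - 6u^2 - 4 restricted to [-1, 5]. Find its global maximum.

38/3

R'(u) = 4u^2 - 12u, which vanishes at u = 0 and u = 3.
Compare values at every candidate in [-1, 5]: R(-1) = -34/3, R(0) = -4, R(3) = -22, R(5) = 38/3.
The maximum over the interval is 38/3, attained at u = 5.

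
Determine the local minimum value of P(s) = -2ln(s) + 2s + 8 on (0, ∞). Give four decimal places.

P'(s) = -2/s + 2 = 0 gives s = 1.
P''(s) = 2/s², which is positive for s > 0, so this is a local minimum.
P(1) = -2·ln(1) + 2 + 8 ≈ 10.0000.

10.0000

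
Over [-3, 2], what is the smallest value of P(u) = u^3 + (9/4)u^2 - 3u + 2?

The derivative is 3u^2 + (9/2)u - 3, which vanishes at u = -2 and u = 1/2.
Evaluating at the critical points and endpoints: P(-3) = 17/4, P(-2) = 9, P(1/2) = 19/16, P(2) = 13.
The minimum over the interval is 19/16, attained at u = 1/2.

19/16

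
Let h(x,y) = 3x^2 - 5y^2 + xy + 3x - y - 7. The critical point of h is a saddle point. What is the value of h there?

-466/61

∂h/∂x = 6x + y + 3 = 0 and ∂h/∂y = x - 10y - 1 = 0, so (x, y) = (-29/61, -9/61).
The Hessian has h_{xx} = 6, h_{yy} = -10, h_{xy} = 1, giving D = -61 < 0, so the point is a saddle point.
h(-29/61, -9/61) = -466/61.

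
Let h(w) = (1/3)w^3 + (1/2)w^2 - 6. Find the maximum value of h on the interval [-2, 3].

15/2

The derivative is w^2 + w, which vanishes at w = -1 and w = 0.
Compare values at every candidate in [-2, 3]: h(-2) = -20/3, h(-1) = -35/6, h(0) = -6, h(3) = 15/2.
Hence the absolute maximum is 15/2 at w = 3.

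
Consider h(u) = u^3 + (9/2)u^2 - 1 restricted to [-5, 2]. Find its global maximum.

25

Differentiating, h'(u) = 3u^2 + 9u; which vanishes at u = -3 and u = 0.
Compare values at every candidate in [-5, 2]: h(-5) = -27/2; h(-3) = 25/2; h(0) = -1; h(2) = 25.
The maximum over the interval is 25, attained at u = 2.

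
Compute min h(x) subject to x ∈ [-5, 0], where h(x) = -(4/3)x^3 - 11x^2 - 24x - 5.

-5

The derivative is -4x^2 - 22x - 24, which vanishes at x = -4 and x = -3/2.
Candidates: h(-5) = 20/3, h(-4) = 1/3, h(-3/2) = 43/4, h(0) = -5.
So the minimum is h(0) = -5.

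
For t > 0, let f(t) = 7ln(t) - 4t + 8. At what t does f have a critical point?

f'(t) = 7/t − 4 = 0 gives t = 7/4.
f''(t) = -7/t², which is negative for t > 0, so this is a local maximum.
f(7/4) = 7·ln(7/4) - 7 + 8 ≈ 4.9173.

7/4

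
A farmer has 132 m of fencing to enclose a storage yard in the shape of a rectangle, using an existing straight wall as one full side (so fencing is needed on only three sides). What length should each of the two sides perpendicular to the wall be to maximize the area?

33

Let the sides perpendicular to the wall have length x and the parallel side y, so 2x + y = 132 and the area is A = xy = x(132 − 2x).
A'(x) = 132 − 4x = 0 gives x = 33, and A''(x) = −4 < 0 confirms a maximum.
Then y = 132 − 2·33 = 66 and A = 2178.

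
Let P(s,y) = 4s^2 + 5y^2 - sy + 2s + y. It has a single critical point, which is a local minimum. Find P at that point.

-26/79

∂P/∂s = 8s - y + 2 = 0 and ∂P/∂y = -s + 10y + 1 = 0, so (s, y) = (-21/79, -10/79).
The Hessian has P_{ss} = 8, P_{yy} = 10, P_{sy} = -1, giving D = 79 > 0 with P_{ss} > 0, so the point is a local minimum.
P(-21/79, -10/79) = -26/79.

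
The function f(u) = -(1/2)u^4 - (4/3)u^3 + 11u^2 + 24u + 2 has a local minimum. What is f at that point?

f'(u) = -2u^3 - 4u^2 + 22u + 24 = 0 at u = -4, -1, 3.
f''(u) = -6u^2 - 8u + 22. f''(-4) = -42 < 0 ⇒ local maximum; f''(-1) = 24 > 0 ⇒ local minimum; f''(3) = -56 < 0 ⇒ local maximum.
Thus f has its local minimum at u = -1, with value -61/6.

-61/6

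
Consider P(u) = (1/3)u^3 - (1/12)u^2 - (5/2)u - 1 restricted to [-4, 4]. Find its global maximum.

P'(u) = u^2 - (1/6)u - 5/2, which vanishes at u = -3/2 and u = 5/3.
Compare values at every candidate in [-4, 4]: P(-4) = -41/3, P(-3/2) = 23/16, P(5/3) = -1249/324, P(4) = 9.
So the maximum is P(4) = 9.

9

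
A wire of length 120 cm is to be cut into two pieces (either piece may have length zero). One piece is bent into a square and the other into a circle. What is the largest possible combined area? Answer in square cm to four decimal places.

Let x be the length used for the square. Square side x/4; circle radius (120−x)/(2π).
A(x) = (x/4)² + π·((120−x)/(2π))² = x²/16 + (120−x)²/(4π) for 0 ≤ x ≤ 120. A'(x) = x/8 − (120−x)/(2π) = 0 gives x = 4·120/(π+4) ≈ 67.2119.
A'' > 0, so the interior critical point is a minimum; the maximum is at an endpoint. A(0) = 1145.9156 and A(120) = 900.0000, so the largest area is 1145.9156.

1145.9156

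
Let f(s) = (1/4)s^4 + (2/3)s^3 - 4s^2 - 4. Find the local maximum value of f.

-4

f'(s) = s^3 + 2s^2 - 8s = 0 at s = -4, 0, 2.
f''(s) = 3s^2 + 4s - 8. f''(-4) = 24 > 0 ⇒ local minimum; f''(0) = -8 < 0 ⇒ local maximum; f''(2) = 12 > 0 ⇒ local minimum.
Thus f has its local maximum at s = 0, with value -4.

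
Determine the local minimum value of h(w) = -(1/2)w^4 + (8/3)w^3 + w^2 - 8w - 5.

-59/6

h'(w) = -2w^3 + 8w^2 + 2w - 8 = 0 at w = -1, 1, 4.
h''(w) = -6w^2 + 16w + 2. h''(-1) = -20 < 0 ⇒ local maximum; h''(1) = 12 > 0 ⇒ local minimum; h''(4) = -30 < 0 ⇒ local maximum.
So the local minimum value is h(1) = -59/6.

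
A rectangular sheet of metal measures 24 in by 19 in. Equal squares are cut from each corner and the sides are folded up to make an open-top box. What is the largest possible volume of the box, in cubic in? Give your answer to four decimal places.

714.0057

With cut size x, the volume is V(x) = x(24 − 2x)(19 − 2x) for 0 < x < 9.5.
V'(x) = 12x^2 − 172x + 456. Setting V'(x) = 0 gives x ≈ 3.5114 (the root in (0, 9.5)).
V''(x) = 24x − 172 is negative there, so this is the maximum; V ≈ 714.0057.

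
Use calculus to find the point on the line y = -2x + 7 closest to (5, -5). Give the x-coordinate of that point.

Minimize D(x)^2 = (x - 5)^2 + (-2x + 12)^2.
d/dx[D^2] = 2(x - 5) + 2·(-2)·(-2x + 12) = 0 ⇒ x = 29/5.
Then y = -23/5 and the distance is √(4/5) ≈ 0.8944.

29/5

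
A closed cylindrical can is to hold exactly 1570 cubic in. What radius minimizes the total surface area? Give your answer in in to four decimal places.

With radius r and height h, πr²h = 1570 so h = 1570/(πr²), and S(r) = 2πr² + 2πrh = 2πr² + 2·1570/r.
S'(r) = 4πr − 2·1570/r² = 0 ⇒ r³ = 1570/(2π), so r ≈ 6.2985 and h = 2r ≈ 12.5971.
S''(r) = 4π + 4·1570/r³ > 0, so this is the minimum; S ≈ 747.7923.

6.2985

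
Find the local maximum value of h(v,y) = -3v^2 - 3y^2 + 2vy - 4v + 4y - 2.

0

∂h/∂v = -6v + 2y - 4 = 0 and ∂h/∂y = 2v - 6y + 4 = 0, so (v, y) = (-1/2, 1/2).
The Hessian has h_{vv} = -6, h_{yy} = -6, h_{vy} = 2, giving D = 32 > 0 with h_{vv} < 0, so the point is a local maximum.
h(-1/2, 1/2) = 0.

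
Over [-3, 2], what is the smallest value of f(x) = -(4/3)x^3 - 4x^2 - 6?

-98/3

Differentiating, f'(x) = -4x^2 - 8x; which vanishes at x = -2 and x = 0.
Candidates: f(-3) = -6, f(-2) = -34/3, f(0) = -6, f(2) = -98/3.
Hence the absolute minimum is -98/3 at x = 2.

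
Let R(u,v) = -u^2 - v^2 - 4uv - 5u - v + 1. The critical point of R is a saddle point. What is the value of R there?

1/2

∂R/∂u = -2u - 4v - 5 = 0 and ∂R/∂v = -4u - 2v - 1 = 0, so (u, v) = (1/2, -3/2).
The Hessian has R_{uu} = -2, R_{vv} = -2, R_{uv} = -4, giving D = -12 < 0, so the point is a saddle point.
R(1/2, -3/2) = 1/2.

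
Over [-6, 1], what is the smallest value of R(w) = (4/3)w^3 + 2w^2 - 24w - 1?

The derivative is 4w^2 + 4w - 24, whose only zero in [-6, 1] is w = -3.
Compare values at every candidate in [-6, 1]: R(-6) = -73; R(-3) = 53; R(1) = -65/3.
The minimum over the interval is -73, attained at w = -6.

-73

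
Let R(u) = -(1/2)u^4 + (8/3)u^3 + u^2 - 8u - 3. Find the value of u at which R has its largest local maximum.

R'(u) = -2u^3 + 8u^2 + 2u - 8. Setting R'(u) = 0 gives u ∈ {-1, 1, 4}.
R''(u) = -6u^2 + 16u + 2. R''(-1) = -20 < 0 ⇒ local maximum; R''(1) = 12 > 0 ⇒ local minimum; R''(4) = -30 < 0 ⇒ local maximum.
Thus R has its largest local maximum at u = 4, with value 71/3.

4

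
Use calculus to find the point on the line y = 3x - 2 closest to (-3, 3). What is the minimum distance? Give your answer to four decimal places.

Minimize D(x)^2 = (x + 3)^2 + (3x - 5)^2.
d/dx[D^2] = 2(x + 3) + 2·3·(3x - 5) = 0 ⇒ x = 6/5.
Then y = 8/5 and the distance is √(98/5) ≈ 4.4272.

4.4272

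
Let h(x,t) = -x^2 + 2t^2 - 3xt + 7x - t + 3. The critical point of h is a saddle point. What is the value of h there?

∂h/∂x = -2x - 3t + 7 = 0 and ∂h/∂t = -3x + 4t - 1 = 0, so (x, t) = (25/17, 23/17).
The Hessian has h_{xx} = -2, h_{tt} = 4, h_{xt} = -3, giving D = -17 < 0, so the point is a saddle point.
h(25/17, 23/17) = 127/17.

127/17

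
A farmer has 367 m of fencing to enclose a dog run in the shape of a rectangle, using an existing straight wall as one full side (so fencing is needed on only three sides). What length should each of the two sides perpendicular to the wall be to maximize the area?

367/4

Let the sides perpendicular to the wall have length x and the parallel side y, so 2x + y = 367 and the area is A = xy = x(367 − 2x).
A'(x) = 367 − 4x = 0 gives x = 367/4, and A''(x) = −4 < 0 confirms a maximum.
Then y = 367 − 2·367/4 = 367/2 and A = 134689/8.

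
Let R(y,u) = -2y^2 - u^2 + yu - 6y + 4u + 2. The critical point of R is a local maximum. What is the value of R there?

∂R/∂y = -4y + u - 6 = 0 and ∂R/∂u = y - 2u + 4 = 0, so (y, u) = (-8/7, 10/7).
The Hessian has R_{yy} = -4, R_{uu} = -2, R_{yu} = 1, giving D = 7 > 0 with R_{yy} < 0, so the point is a local maximum.
R(-8/7, 10/7) = 58/7.

58/7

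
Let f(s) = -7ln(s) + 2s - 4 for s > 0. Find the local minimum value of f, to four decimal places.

f'(s) = -7/s + 2 = 0 gives s = 7/2.
f''(s) = 7/s², which is positive for s > 0, so this is a local minimum.
f(7/2) = -7·ln(7/2) + 7 - 4 ≈ -5.7693.

-5.7693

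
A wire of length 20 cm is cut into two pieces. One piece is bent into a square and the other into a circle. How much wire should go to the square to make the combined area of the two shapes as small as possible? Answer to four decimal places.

11.2020

Let x be the length used for the square. Square side x/4; circle radius (20−x)/(2π).
A(x) = (x/4)² + π·((20−x)/(2π))² = x²/16 + (20−x)²/(4π) for 0 ≤ x ≤ 20. A'(x) = x/8 − (20−x)/(2π) = 0 gives x = 4·20/(π+4) ≈ 11.2020.
A'' = 1/8 + 1/(2π) > 0, so this gives the minimum combined area; x ≈ 11.2020 cm to the square.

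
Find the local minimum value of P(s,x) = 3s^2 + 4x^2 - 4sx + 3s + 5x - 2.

∂P/∂s = 6s - 4x + 3 = 0 and ∂P/∂x = -4s + 8x + 5 = 0, so (s, x) = (-11/8, -21/16).
The Hessian has P_{ss} = 6, P_{xx} = 8, P_{sx} = -4, giving D = 32 > 0 with P_{ss} > 0, so the point is a local minimum.
P(-11/8, -21/16) = -235/32.

-235/32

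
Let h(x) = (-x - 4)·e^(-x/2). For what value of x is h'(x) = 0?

-2

Differentiating with the product rule gives h'(x) = ((1/2)x + 1)·e^(-x/2). Since e^(-x/2) > 0, the only critical point is x = -2.
h''(-2) has the same sign as 1/2 > 0, so this is a local minimum.
h(-2) = (-2)·e^(1) ≈ -5.4366.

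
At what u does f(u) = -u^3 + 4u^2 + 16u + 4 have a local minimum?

-4/3

f'(u) = -3u^2 + 8u + 16 = 0 at u = -4/3, 4.
Second-derivative test with f''(u) = -6u + 8: f''(-4/3) = 16 > 0 ⇒ local minimum; f''(4) = -16 < 0 ⇒ local maximum.
Thus f has its local minimum at u = -4/3, with value -212/27.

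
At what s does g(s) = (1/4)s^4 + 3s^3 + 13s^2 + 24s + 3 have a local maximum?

Critical points: g'(s) = s^3 + 9s^2 + 26s + 24 vanishes at s = -4, -3, -2.
Since g''(s) = 3s^2 + 18s + 26, we get g''(-4) = 2 > 0 ⇒ local minimum; g''(-3) = -1 < 0 ⇒ local maximum; g''(-2) = 2 > 0 ⇒ local minimum.
Thus g has its local maximum at s = -3, with value -51/4.

-3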